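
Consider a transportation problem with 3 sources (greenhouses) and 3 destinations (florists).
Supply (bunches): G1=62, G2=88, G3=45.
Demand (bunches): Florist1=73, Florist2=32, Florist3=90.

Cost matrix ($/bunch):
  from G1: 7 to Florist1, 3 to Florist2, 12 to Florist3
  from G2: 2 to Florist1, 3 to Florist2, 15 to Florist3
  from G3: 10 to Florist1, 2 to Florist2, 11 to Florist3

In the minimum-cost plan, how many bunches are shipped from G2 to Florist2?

15

Optimal shipments:
  G1->Florist3: 62 × $12 = $744
  G2->Florist1: 73 × $2 = $146
  G2->Florist2: 15 × $3 = $45
  G3->Florist2: 17 × $2 = $34
  G3->Florist3: 28 × $11 = $308
Total cost = $1277.
So G2→Florist2 carries 15 bunches.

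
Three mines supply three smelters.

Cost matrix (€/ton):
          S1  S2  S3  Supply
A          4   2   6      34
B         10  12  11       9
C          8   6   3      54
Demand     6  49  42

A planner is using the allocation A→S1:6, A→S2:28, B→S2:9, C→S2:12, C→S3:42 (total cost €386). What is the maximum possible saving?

24

Current plan cost = 6·4 + 28·2 + 9·12 + 12·6 + 42·3 = €386.
Optimal plan:
  A–S2: 34 × €2 = €68
  B–S1: 6 × €10 = €60
  B–S2: 3 × €12 = €36
  C–S2: 12 × €6 = €72
  C–S3: 42 × €3 = €126
Optimal cost = €362.
Saving = 386 − 362 = €24.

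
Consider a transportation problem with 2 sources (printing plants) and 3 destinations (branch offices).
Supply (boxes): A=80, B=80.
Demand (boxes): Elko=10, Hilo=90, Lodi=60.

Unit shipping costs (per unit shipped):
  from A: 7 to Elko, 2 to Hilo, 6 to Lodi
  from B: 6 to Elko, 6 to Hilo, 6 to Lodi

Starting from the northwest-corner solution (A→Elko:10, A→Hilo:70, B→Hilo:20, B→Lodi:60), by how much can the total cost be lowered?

50

Current plan cost = 10·7 + 70·2 + 20·6 + 60·6 = 690.
Optimal plan:
  A–Hilo: 80 × 2 = 160
  B–Elko: 10 × 6 = 60
  B–Hilo: 10 × 6 = 60
  B–Lodi: 60 × 6 = 360
Optimal cost = 640.
Saving = 690 − 640 = 50.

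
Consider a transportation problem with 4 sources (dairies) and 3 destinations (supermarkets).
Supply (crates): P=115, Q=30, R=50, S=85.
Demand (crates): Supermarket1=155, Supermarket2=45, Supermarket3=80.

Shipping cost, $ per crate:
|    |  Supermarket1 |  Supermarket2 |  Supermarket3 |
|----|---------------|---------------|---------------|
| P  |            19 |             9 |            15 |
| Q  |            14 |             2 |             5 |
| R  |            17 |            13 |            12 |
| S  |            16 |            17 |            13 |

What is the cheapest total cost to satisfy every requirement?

A cheapest plan:
  P→Supermarket1: 70 × $19 = $1330
  P→Supermarket2: 45 × $9 = $405
  Q→Supermarket3: 30 × $5 = $150
  R→Supermarket3: 50 × $12 = $600
  S→Supermarket1: 85 × $16 = $1360
Total = 1330 + 405 + 150 + 600 + 1360 = $3845.

3845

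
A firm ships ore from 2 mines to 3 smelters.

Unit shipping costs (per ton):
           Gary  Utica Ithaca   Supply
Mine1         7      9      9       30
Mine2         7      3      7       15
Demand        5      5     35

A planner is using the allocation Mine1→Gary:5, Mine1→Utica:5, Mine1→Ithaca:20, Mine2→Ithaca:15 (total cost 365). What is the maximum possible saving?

20

Current plan cost = 5·7 + 5·9 + 20·9 + 15·7 = 365.
Optimal plan:
  Mine1→Gary: 5 × 7 = 35
  Mine1→Ithaca: 25 × 9 = 225
  Mine2→Utica: 5 × 3 = 15
  Mine2→Ithaca: 10 × 7 = 70
Optimal cost = 345.
Saving = 365 − 345 = 20.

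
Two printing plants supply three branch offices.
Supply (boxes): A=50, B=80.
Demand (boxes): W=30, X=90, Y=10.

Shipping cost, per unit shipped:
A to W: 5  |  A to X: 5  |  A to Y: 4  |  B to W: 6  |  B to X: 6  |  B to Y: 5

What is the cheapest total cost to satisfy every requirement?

A cheapest plan:
  A to W: 30 × 5 = 150
  A to X: 10 × 5 = 50
  A to Y: 10 × 4 = 40
  B to X: 80 × 6 = 480
Total = 150 + 50 + 40 + 480 = 720.

720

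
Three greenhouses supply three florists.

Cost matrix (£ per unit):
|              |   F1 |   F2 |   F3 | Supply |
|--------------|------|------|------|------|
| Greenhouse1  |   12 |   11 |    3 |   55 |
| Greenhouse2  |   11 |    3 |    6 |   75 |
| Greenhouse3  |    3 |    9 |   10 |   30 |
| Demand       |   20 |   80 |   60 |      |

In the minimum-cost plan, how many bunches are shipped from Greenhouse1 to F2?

0

Optimal shipments:
  Greenhouse1->F3: 55 × £3 = £165
  Greenhouse2->F2: 75 × £3 = £225
  Greenhouse3->F1: 20 × £3 = £60
  Greenhouse3->F2: 5 × £9 = £45
  Greenhouse3->F3: 5 × £10 = £50
Total cost = £545.
The route Greenhouse1→F2 is not used.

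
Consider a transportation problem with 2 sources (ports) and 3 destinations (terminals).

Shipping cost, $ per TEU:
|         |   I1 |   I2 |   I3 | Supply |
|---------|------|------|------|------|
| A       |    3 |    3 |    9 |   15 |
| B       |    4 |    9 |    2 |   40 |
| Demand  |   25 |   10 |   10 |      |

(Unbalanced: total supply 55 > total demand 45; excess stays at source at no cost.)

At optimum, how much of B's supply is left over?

Minimum-cost shipments:
  A–I1: 5 × $3 = $15
  A–I2: 10 × $3 = $30
  B–I1: 20 × $4 = $80
  B–I3: 10 × $2 = $20
Total cost = $145.
B ships 30 of its 40, leaving 10.

10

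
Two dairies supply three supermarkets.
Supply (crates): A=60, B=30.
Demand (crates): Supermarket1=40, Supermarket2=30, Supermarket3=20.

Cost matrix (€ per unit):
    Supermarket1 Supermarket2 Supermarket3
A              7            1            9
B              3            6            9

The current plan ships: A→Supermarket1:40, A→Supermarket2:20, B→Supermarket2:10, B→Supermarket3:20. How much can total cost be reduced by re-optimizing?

Current plan cost = 40·7 + 20·1 + 10·6 + 20·9 = €540.
Optimal plan:
  A->Supermarket1: 10 × €7 = €70
  A->Supermarket2: 30 × €1 = €30
  A->Supermarket3: 20 × €9 = €180
  B->Supermarket1: 30 × €3 = €90
Optimal cost = €370.
Saving = 540 − 370 = €170.

170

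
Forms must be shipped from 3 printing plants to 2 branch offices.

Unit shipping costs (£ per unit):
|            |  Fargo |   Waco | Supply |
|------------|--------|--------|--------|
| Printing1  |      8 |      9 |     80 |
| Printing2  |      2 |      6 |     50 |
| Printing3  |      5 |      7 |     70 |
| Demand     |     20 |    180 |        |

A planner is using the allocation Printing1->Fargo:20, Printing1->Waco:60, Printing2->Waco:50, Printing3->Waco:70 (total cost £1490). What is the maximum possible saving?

60

Current plan cost = 20·8 + 60·9 + 50·6 + 70·7 = £1490.
Optimal plan:
  Printing1–Waco: 80 × £9 = £720
  Printing2–Fargo: 20 × £2 = £40
  Printing2–Waco: 30 × £6 = £180
  Printing3–Waco: 70 × £7 = £490
Optimal cost = £1430.
Saving = 1490 − 1430 = £60.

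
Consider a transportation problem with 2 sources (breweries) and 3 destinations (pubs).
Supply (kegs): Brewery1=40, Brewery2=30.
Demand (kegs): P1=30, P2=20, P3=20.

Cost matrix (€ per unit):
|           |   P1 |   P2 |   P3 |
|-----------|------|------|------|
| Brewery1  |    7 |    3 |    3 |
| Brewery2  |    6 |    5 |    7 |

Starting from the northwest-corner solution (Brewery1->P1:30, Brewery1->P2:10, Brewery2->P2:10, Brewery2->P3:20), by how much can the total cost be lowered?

Current plan cost = 30·7 + 10·3 + 10·5 + 20·7 = €430.
Optimal plan:
  Brewery1->P2: 20 × €3 = €60
  Brewery1->P3: 20 × €3 = €60
  Brewery2->P1: 30 × €6 = €180
Optimal cost = €300.
Saving = 430 − 300 = €130.

130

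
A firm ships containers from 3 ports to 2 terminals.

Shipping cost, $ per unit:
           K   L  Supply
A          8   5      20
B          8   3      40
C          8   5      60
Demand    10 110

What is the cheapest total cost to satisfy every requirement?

550

An optimal shipping plan:
  A to K: 10 × $8 = $80
  A to L: 10 × $5 = $50
  B to L: 40 × $3 = $120
  C to L: 60 × $5 = $300
Total = 80 + 50 + 120 + 300 = $550.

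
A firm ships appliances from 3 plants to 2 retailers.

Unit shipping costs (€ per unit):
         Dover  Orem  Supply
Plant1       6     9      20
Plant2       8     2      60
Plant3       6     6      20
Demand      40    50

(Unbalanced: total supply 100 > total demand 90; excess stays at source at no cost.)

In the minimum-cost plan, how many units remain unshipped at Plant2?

An optimal plan:
  Plant1–Dover: 20 × €6 = €120
  Plant2–Orem: 50 × €2 = €100
  Plant3–Dover: 20 × €6 = €120
Total cost = €340.
Plant2 ships 50 of its 60, leaving 10.

10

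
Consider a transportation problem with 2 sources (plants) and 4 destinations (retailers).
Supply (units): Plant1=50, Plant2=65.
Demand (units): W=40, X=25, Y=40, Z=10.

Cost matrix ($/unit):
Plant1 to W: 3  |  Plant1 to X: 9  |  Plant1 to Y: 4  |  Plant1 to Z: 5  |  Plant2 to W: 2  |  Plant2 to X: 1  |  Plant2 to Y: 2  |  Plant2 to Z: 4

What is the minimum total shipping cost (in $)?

A cheapest plan:
  Plant1->W: 40 × $3 = $120
  Plant1->Z: 10 × $5 = $50
  Plant2->X: 25 × $1 = $25
  Plant2->Y: 40 × $2 = $80
Total = 120 + 50 + 25 + 80 = $275.

275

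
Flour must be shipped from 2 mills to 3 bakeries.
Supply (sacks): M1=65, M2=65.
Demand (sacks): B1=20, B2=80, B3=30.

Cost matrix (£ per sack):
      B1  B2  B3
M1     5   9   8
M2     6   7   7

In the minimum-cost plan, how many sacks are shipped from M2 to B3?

The minimum-cost plan:
  M1->B1: 20 sacks
  M1->B2: 15 sacks
  M1->B3: 30 sacks
  M2->B2: 65 sacks
Total cost = £930.
The route M2→B3 is not used.

0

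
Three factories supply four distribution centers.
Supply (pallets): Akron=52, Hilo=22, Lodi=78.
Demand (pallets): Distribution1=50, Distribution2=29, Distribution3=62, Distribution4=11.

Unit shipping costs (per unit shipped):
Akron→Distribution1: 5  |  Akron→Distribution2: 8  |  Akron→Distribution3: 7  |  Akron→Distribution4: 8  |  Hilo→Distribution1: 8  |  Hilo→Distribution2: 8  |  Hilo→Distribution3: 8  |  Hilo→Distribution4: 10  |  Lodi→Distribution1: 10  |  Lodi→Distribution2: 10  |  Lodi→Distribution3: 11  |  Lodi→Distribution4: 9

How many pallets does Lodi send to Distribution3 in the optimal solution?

38

Solving gives:
  Akron->Distribution1: 50 × 5 = 250
  Akron->Distribution3: 2 × 7 = 14
  Hilo->Distribution3: 22 × 8 = 176
  Lodi->Distribution2: 29 × 10 = 290
  Lodi->Distribution3: 38 × 11 = 418
  Lodi->Distribution4: 11 × 9 = 99
Total cost = 1247.
So Lodi→Distribution3 carries 38 pallets.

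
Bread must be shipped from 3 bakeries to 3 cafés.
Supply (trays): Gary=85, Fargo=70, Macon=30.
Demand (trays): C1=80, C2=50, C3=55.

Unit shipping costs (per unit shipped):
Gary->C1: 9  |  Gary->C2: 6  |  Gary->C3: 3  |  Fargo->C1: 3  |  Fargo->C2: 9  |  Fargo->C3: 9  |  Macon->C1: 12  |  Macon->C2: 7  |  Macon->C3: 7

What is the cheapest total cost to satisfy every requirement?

795

An optimal shipping plan:
  Gary to C1: 10 × 9 = 90
  Gary to C2: 20 × 6 = 120
  Gary to C3: 55 × 3 = 165
  Fargo to C1: 70 × 3 = 210
  Macon to C2: 30 × 7 = 210
Total = 90 + 120 + 165 + 210 + 210 = 795.
(Supply check: Gary ships 85; Fargo ships 70; Macon ships 30.)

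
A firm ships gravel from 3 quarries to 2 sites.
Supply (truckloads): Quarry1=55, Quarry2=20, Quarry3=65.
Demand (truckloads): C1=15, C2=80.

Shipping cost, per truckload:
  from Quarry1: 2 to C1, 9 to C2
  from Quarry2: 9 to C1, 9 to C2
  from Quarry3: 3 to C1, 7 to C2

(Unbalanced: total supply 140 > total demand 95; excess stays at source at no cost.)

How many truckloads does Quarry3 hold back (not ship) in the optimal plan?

An optimal plan:
  Quarry1–C1: 15 × 2 = 30
  Quarry1–C2: 15 × 9 = 135
  Quarry3–C2: 65 × 7 = 455
Total cost = 620.
Quarry3 ships 65 of its 65, leaving 0.

0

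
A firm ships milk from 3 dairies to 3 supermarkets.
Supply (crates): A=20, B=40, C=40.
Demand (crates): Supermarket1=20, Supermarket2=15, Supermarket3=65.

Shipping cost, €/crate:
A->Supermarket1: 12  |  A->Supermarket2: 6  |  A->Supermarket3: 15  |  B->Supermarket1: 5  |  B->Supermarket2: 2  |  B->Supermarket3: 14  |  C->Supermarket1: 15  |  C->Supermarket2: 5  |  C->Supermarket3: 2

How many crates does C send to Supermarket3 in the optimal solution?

40

The minimum-cost plan:
  A to Supermarket3: 20 crates
  B to Supermarket1: 20 crates
  B to Supermarket2: 15 crates
  B to Supermarket3: 5 crates
  C to Supermarket3: 40 crates
Total cost = €580.
So C→Supermarket3 carries 40 crates.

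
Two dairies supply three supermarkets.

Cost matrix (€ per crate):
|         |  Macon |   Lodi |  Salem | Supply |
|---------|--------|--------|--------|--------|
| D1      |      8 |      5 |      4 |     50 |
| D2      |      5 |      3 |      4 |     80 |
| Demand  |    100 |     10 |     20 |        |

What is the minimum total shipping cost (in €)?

690

A cheapest plan:
  D1->Macon: 20 crates
  D1->Lodi: 10 crates
  D1->Salem: 20 crates
  D2->Macon: 80 crates
Total cost = €690.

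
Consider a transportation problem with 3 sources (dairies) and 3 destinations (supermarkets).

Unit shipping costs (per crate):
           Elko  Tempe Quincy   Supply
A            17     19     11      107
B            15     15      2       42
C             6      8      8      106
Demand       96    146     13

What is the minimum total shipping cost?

3150

A cheapest plan:
  A→Tempe: 107 × 19 = 2033
  B→Tempe: 29 × 15 = 435
  B→Quincy: 13 × 2 = 26
  C→Elko: 96 × 6 = 576
  C→Tempe: 10 × 8 = 80
Total = 2033 + 435 + 26 + 576 + 80 = 3150.
(Supply check: A ships 107; B ships 42; C ships 106.)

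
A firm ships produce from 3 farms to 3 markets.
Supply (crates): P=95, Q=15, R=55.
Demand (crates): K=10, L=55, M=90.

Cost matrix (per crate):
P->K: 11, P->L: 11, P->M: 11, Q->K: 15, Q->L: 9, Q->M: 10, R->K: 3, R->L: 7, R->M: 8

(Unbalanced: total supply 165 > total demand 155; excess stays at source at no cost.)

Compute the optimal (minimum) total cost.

1420

A cheapest plan:
  P->M: 85 × 11 = 935
  Q->L: 15 × 9 = 135
  R->K: 10 × 3 = 30
  R->L: 40 × 7 = 280
  R->M: 5 × 8 = 40
Total = 935 + 135 + 30 + 280 + 40 = 1420.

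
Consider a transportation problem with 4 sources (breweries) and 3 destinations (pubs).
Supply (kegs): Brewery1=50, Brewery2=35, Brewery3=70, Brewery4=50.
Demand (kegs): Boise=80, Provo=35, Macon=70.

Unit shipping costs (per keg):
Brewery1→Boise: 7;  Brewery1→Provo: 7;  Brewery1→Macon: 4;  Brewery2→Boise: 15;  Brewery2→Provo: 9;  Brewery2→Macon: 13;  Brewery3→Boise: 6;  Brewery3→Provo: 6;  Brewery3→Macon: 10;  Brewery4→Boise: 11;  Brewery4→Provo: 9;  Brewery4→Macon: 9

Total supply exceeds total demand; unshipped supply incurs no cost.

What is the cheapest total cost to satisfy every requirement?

An optimal shipping plan:
  Brewery1→Macon: 50 × 4 = 200
  Brewery2→Provo: 15 × 9 = 135
  Brewery3→Boise: 70 × 6 = 420
  Brewery4→Boise: 10 × 11 = 110
  Brewery4→Provo: 20 × 9 = 180
  Brewery4→Macon: 20 × 9 = 180
Total = 200 + 135 + 420 + 110 + 180 + 180 = 1225.
(Supply check: Brewery1 ships 50; Brewery2 ships 15; Brewery3 ships 70; Brewery4 ships 50.)

1225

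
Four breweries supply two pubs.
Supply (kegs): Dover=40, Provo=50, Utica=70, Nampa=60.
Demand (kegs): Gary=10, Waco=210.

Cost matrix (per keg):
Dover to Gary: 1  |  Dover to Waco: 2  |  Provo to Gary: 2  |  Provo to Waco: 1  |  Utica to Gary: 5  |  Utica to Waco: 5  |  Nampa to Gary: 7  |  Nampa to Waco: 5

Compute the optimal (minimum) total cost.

A cheapest plan:
  Dover–Gary: 10 × 1 = 10
  Dover–Waco: 30 × 2 = 60
  Provo–Waco: 50 × 1 = 50
  Utica–Waco: 70 × 5 = 350
  Nampa–Waco: 60 × 5 = 300
Total = 10 + 60 + 50 + 350 + 300 = 770.

770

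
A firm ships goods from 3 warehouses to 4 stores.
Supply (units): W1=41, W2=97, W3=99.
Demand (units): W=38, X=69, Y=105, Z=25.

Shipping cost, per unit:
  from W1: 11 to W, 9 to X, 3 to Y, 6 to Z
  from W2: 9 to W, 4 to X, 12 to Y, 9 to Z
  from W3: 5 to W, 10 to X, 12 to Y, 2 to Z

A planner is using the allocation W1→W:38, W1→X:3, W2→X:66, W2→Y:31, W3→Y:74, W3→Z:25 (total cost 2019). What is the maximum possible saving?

612

Current plan cost = 38·11 + 3·9 + 66·4 + 31·12 + 74·12 + 25·2 = 2019.
Optimal plan:
  W1→Y: 41 × 3 = 123
  W2→X: 69 × 4 = 276
  W2→Y: 28 × 12 = 336
  W3→W: 38 × 5 = 190
  W3→Y: 36 × 12 = 432
  W3→Z: 25 × 2 = 50
Optimal cost = 1407.
Saving = 2019 − 1407 = 612.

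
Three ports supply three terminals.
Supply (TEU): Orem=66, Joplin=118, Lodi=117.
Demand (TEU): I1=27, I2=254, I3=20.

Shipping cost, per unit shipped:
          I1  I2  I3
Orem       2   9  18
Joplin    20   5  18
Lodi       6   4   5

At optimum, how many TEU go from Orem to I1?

Solving gives:
  Orem to I1: 27 × 2 = 54
  Orem to I2: 39 × 9 = 351
  Joplin to I2: 118 × 5 = 590
  Lodi to I2: 97 × 4 = 388
  Lodi to I3: 20 × 5 = 100
Total cost = 1483.
So Orem→I1 carries 27 TEU.

27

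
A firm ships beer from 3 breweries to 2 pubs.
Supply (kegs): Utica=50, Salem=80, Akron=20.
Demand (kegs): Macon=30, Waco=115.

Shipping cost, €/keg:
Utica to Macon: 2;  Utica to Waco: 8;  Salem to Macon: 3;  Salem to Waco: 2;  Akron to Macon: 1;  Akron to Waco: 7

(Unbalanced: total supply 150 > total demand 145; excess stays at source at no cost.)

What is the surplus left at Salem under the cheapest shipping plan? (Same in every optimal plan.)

0

An optimal plan:
  Utica→Macon: 10 kegs
  Utica→Waco: 35 kegs
  Salem→Waco: 80 kegs
  Akron→Macon: 20 kegs
Total cost = €480.
Salem ships 80 of its 80, leaving 0.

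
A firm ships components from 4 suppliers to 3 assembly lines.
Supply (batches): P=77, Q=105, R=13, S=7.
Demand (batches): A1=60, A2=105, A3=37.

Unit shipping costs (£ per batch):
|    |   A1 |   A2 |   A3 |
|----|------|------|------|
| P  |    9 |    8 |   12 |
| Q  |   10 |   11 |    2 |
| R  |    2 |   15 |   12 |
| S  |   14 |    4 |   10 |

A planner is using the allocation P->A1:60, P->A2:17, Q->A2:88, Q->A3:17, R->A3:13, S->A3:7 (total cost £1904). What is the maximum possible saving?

459

Current plan cost = 60·9 + 17·8 + 88·11 + 17·2 + 13·12 + 7·10 = £1904.
Optimal plan:
  P to A2: 77 batches
  Q to A1: 47 batches
  Q to A2: 21 batches
  Q to A3: 37 batches
  R to A1: 13 batches
  S to A2: 7 batches
Optimal cost = £1445.
Saving = 1904 − 1445 = £459.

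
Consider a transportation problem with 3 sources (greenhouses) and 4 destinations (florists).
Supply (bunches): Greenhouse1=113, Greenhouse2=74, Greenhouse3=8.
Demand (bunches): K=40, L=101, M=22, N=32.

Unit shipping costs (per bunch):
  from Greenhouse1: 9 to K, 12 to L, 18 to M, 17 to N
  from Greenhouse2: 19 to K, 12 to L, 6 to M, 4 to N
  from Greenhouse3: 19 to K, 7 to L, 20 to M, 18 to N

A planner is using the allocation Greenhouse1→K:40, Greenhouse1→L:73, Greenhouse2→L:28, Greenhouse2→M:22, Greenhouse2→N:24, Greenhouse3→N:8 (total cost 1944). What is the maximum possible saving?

Current plan cost = 40·9 + 73·12 + 28·12 + 22·6 + 24·4 + 8·18 = 1944.
Optimal plan:
  Greenhouse1→K: 40 × 9 = 360
  Greenhouse1→L: 73 × 12 = 876
  Greenhouse2→L: 20 × 12 = 240
  Greenhouse2→M: 22 × 6 = 132
  Greenhouse2→N: 32 × 4 = 128
  Greenhouse3→L: 8 × 7 = 56
Optimal cost = 1792.
Saving = 1944 − 1792 = 152.

152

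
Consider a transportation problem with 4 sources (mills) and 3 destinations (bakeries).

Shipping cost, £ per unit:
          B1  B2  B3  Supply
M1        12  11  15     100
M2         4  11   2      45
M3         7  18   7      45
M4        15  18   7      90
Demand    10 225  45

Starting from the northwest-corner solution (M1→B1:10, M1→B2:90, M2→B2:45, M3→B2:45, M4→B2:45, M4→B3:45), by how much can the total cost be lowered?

Current plan cost = 10·12 + 90·11 + 45·11 + 45·18 + 45·18 + 45·7 = £3540.
Optimal plan:
  M1->B2: 100 × £11 = £1100
  M2->B2: 45 × £11 = £495
  M3->B1: 10 × £7 = £70
  M3->B2: 35 × £18 = £630
  M4->B2: 45 × £18 = £810
  M4->B3: 45 × £7 = £315
Optimal cost = £3420.
Saving = 3540 − 3420 = £120.

120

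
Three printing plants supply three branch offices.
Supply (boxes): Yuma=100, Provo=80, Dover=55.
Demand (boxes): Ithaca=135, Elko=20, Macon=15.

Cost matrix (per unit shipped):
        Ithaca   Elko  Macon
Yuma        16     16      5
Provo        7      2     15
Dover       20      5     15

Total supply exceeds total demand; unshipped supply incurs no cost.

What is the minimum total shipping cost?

A cheapest plan:
  Yuma→Ithaca: 55 boxes
  Yuma→Macon: 15 boxes
  Provo→Ithaca: 80 boxes
  Dover→Elko: 20 boxes
Total cost = 1615.

1615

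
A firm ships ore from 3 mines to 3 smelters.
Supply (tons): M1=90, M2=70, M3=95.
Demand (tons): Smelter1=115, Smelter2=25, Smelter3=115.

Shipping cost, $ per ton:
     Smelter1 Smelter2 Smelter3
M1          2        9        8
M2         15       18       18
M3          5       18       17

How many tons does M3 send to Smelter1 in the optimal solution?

95

The minimum-cost plan:
  M1–Smelter1: 20 × $2 = $40
  M1–Smelter3: 70 × $8 = $560
  M2–Smelter2: 25 × $18 = $450
  M2–Smelter3: 45 × $18 = $810
  M3–Smelter1: 95 × $5 = $475
Total cost = $2335.
So M3→Smelter1 carries 95 tons.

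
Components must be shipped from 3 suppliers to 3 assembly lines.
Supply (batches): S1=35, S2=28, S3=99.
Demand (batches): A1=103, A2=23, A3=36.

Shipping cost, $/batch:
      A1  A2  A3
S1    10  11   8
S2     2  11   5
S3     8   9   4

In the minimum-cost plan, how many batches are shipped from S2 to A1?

The minimum-cost plan:
  S1–A1: 12 × $10 = $120
  S1–A2: 23 × $11 = $253
  S2–A1: 28 × $2 = $56
  S3–A1: 63 × $8 = $504
  S3–A3: 36 × $4 = $144
Total cost = $1077.
So S2→A1 carries 28 batches.

28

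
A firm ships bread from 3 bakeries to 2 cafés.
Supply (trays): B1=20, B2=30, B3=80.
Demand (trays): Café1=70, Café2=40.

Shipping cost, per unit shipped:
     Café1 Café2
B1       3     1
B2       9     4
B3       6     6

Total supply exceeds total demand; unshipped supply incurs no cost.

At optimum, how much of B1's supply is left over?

Minimum-cost shipments:
  B1–Café2: 20 × 1 = 20
  B2–Café2: 20 × 4 = 80
  B3–Café1: 70 × 6 = 420
Total cost = 520.
B1 ships 20 of its 20, leaving 0.

0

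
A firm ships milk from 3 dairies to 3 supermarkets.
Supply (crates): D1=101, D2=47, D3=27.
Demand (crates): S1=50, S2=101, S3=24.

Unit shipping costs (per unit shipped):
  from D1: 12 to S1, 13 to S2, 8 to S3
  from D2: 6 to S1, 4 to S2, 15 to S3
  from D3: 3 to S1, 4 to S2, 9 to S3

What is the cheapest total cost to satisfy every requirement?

An optimal shipping plan:
  D1–S1: 23 × 12 = 276
  D1–S2: 54 × 13 = 702
  D1–S3: 24 × 8 = 192
  D2–S2: 47 × 4 = 188
  D3–S1: 27 × 3 = 81
Total = 276 + 702 + 192 + 188 + 81 = 1439.

1439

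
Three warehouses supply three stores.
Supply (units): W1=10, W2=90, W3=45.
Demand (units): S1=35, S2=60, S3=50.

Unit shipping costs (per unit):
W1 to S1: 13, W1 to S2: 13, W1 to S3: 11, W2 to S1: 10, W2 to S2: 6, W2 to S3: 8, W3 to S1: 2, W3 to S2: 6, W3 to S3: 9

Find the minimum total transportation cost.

860

Optimal allocation:
  W1->S3: 10 × 11 = 110
  W2->S2: 50 × 6 = 300
  W2->S3: 40 × 8 = 320
  W3->S1: 35 × 2 = 70
  W3->S2: 10 × 6 = 60
Total = 110 + 300 + 320 + 70 + 60 = 860.
(Supply check: W1 ships 10; W2 ships 90; W3 ships 45.)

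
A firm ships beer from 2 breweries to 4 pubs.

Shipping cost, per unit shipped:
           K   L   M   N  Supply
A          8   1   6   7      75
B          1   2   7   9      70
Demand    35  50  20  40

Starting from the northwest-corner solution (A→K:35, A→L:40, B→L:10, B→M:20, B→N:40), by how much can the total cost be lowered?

320

Current plan cost = 35·8 + 40·1 + 10·2 + 20·7 + 40·9 = 840.
Optimal plan:
  A→L: 35 × 1 = 35
  A→N: 40 × 7 = 280
  B→K: 35 × 1 = 35
  B→L: 15 × 2 = 30
  B→M: 20 × 7 = 140
Optimal cost = 520.
Saving = 840 − 520 = 320.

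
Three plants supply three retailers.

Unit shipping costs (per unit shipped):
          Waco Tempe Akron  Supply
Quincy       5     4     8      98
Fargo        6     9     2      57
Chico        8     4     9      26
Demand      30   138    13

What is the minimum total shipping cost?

A cheapest plan:
  Quincy→Tempe: 98 × 4 = 392
  Fargo→Waco: 30 × 6 = 180
  Fargo→Tempe: 14 × 9 = 126
  Fargo→Akron: 13 × 2 = 26
  Chico→Tempe: 26 × 4 = 104
Total = 392 + 180 + 126 + 26 + 104 = 828.

828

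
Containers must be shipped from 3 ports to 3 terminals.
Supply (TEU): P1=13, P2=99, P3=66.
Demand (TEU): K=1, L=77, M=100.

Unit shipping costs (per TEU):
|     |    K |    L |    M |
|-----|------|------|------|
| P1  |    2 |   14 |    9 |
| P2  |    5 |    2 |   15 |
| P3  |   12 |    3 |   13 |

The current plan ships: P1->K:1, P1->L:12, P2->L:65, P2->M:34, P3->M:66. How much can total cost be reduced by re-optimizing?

219

Current plan cost = 1·2 + 12·14 + 65·2 + 34·15 + 66·13 = 1668.
Optimal plan:
  P1→M: 13 × 9 = 117
  P2→K: 1 × 5 = 5
  P2→L: 77 × 2 = 154
  P2→M: 21 × 15 = 315
  P3→M: 66 × 13 = 858
Optimal cost = 1449.
Saving = 1668 − 1449 = 219.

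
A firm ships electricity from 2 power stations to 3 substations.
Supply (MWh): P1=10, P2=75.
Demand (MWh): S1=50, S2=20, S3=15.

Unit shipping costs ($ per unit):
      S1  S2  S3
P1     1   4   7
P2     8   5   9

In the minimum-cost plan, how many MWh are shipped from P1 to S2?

Solving gives:
  P1 to S1: 10 × $1 = $10
  P2 to S1: 40 × $8 = $320
  P2 to S2: 20 × $5 = $100
  P2 to S3: 15 × $9 = $135
Total cost = $565.
The route P1→S2 is not used.

0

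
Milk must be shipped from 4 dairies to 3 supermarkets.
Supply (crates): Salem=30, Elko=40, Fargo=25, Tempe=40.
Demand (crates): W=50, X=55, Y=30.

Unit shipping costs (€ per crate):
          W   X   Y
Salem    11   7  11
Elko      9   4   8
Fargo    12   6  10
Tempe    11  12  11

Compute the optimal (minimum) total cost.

An optimal shipping plan:
  Salem to W: 10 crates
  Salem to X: 20 crates
  Elko to X: 10 crates
  Elko to Y: 30 crates
  Fargo to X: 25 crates
  Tempe to W: 40 crates
Total cost = €1120.

1120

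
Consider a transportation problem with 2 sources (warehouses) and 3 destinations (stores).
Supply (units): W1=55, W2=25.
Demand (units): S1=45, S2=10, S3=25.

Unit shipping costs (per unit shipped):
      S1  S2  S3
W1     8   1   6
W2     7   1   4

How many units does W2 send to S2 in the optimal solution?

0

Solving gives:
  W1→S1: 45 × 8 = 360
  W1→S2: 10 × 1 = 10
  W2→S3: 25 × 4 = 100
Total cost = 470.
The route W2→S2 is not used.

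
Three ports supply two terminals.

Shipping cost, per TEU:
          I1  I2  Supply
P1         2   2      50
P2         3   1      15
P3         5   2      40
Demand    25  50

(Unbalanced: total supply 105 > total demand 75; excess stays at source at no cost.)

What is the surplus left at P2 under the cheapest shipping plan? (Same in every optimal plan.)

An optimal plan:
  P1->I1: 25 × 2 = 50
  P1->I2: 25 × 2 = 50
  P2->I2: 15 × 1 = 15
  P3->I2: 10 × 2 = 20
Total cost = 135.
P2 ships 15 of its 15, leaving 0.

0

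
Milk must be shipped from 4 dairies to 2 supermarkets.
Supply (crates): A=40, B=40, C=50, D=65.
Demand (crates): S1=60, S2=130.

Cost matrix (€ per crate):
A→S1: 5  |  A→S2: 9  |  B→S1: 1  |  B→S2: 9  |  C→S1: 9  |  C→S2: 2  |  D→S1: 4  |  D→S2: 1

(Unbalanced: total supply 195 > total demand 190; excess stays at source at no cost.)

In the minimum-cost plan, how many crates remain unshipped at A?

5

An optimal plan:
  A->S1: 20 × €5 = €100
  A->S2: 15 × €9 = €135
  B->S1: 40 × €1 = €40
  C->S2: 50 × €2 = €100
  D->S2: 65 × €1 = €65
Total cost = €440.
A ships 35 of its 40, leaving 5.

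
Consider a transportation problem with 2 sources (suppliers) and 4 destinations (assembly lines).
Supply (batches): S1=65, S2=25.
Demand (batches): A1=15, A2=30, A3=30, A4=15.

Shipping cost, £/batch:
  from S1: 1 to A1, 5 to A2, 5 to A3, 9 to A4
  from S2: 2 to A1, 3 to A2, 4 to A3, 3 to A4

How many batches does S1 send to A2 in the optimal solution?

Optimal shipments:
  S1 to A1: 15 × £1 = £15
  S1 to A2: 20 × £5 = £100
  S1 to A3: 30 × £5 = £150
  S2 to A2: 10 × £3 = £30
  S2 to A4: 15 × £3 = £45
Total cost = £340.
So S1→A2 carries 20 batches.

20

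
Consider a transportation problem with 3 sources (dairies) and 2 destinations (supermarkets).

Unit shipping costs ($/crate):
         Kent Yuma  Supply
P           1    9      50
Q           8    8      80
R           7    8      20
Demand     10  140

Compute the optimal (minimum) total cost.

One minimum-cost allocation:
  P to Kent: 10 × $1 = $10
  P to Yuma: 40 × $9 = $360
  Q to Yuma: 80 × $8 = $640
  R to Yuma: 20 × $8 = $160
Total = 10 + 360 + 640 + 160 = $1170.
(Supply check: P ships 50; Q ships 80; R ships 20.)

1170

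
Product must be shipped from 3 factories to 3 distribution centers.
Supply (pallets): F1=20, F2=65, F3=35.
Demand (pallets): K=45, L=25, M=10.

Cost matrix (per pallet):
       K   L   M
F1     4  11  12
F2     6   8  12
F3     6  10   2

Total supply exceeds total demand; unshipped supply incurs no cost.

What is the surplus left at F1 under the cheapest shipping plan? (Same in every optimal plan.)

Minimum-cost shipments:
  F1 to K: 20 × 4 = 80
  F2 to K: 25 × 6 = 150
  F2 to L: 25 × 8 = 200
  F3 to M: 10 × 2 = 20
Total cost = 450.
F1 ships 20 of its 20, leaving 0.

0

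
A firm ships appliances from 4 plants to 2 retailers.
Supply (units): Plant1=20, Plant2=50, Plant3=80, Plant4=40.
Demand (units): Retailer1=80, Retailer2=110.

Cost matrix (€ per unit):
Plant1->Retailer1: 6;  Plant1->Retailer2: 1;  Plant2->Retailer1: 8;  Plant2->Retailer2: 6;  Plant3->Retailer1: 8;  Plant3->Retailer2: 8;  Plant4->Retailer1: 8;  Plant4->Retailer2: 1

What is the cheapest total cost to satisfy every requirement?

1000

A cheapest plan:
  Plant1 to Retailer2: 20 × €1 = €20
  Plant2 to Retailer2: 50 × €6 = €300
  Plant3 to Retailer1: 80 × €8 = €640
  Plant4 to Retailer2: 40 × €1 = €40
Total = 20 + 300 + 640 + 40 = €1000.
(Supply check: Plant1 ships 20; Plant2 ships 50; Plant3 ships 80; Plant4 ships 40.)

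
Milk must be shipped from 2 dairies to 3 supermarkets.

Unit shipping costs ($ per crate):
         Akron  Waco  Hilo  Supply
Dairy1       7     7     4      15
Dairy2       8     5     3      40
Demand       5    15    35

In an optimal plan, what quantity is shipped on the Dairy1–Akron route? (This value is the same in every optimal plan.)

Solving gives:
  Dairy1→Akron: 5 × $7 = $35
  Dairy1→Hilo: 10 × $4 = $40
  Dairy2→Waco: 15 × $5 = $75
  Dairy2→Hilo: 25 × $3 = $75
Total cost = $225.
So Dairy1→Akron carries 5 crates.

5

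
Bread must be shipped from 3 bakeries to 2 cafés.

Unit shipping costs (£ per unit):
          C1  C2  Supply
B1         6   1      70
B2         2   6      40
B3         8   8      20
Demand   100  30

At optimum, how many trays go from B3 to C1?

20

The minimum-cost plan:
  B1→C1: 40 × £6 = £240
  B1→C2: 30 × £1 = £30
  B2→C1: 40 × £2 = £80
  B3→C1: 20 × £8 = £160
Total cost = £510.
So B3→C1 carries 20 trays.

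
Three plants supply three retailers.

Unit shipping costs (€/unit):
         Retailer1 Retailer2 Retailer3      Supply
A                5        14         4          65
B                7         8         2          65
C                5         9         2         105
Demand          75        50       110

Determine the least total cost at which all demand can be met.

An optimal shipping plan:
  A→Retailer1: 65 × €5 = €325
  B→Retailer2: 50 × €8 = €400
  B→Retailer3: 15 × €2 = €30
  C→Retailer1: 10 × €5 = €50
  C→Retailer3: 95 × €2 = €190
Total = 325 + 400 + 30 + 50 + 190 = €995.
(Supply check: A ships 65; B ships 65; C ships 105.)

995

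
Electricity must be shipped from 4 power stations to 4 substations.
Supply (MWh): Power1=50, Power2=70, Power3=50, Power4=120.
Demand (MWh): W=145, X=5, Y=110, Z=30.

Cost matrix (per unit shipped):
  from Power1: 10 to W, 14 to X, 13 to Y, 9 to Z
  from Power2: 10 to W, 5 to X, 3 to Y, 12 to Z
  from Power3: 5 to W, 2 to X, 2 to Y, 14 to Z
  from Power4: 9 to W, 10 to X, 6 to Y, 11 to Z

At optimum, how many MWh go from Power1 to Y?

Optimal shipments:
  Power1→W: 20 MWh
  Power1→Z: 30 MWh
  Power2→Y: 70 MWh
  Power3→W: 45 MWh
  Power3→X: 5 MWh
  Power4→W: 80 MWh
  Power4→Y: 40 MWh
Total cost = 1875.
The route Power1→Y is not used.

0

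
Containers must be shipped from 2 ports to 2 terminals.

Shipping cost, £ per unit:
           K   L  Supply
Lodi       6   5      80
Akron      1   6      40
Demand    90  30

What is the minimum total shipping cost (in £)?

An optimal shipping plan:
  Lodi to K: 50 TEU
  Lodi to L: 30 TEU
  Akron to K: 40 TEU
Total cost = £490.

490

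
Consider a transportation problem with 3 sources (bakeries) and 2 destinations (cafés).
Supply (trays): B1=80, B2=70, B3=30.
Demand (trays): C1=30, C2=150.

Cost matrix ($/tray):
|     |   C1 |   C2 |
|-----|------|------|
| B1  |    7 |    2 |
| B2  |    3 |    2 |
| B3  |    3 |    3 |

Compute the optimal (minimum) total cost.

One minimum-cost allocation:
  B1 to C2: 80 × $2 = $160
  B2 to C2: 70 × $2 = $140
  B3 to C1: 30 × $3 = $90
Total = 160 + 140 + 90 = $390.
(Supply check: B1 ships 80; B2 ships 70; B3 ships 30.)

390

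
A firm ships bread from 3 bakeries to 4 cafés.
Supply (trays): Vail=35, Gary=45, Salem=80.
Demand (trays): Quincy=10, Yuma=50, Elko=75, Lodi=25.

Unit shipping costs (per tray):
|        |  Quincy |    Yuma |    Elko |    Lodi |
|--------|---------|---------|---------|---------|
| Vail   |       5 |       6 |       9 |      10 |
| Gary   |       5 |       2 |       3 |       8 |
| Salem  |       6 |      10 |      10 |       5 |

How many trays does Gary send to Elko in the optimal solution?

30

Solving gives:
  Vail–Yuma: 35 trays
  Gary–Yuma: 15 trays
  Gary–Elko: 30 trays
  Salem–Quincy: 10 trays
  Salem–Elko: 45 trays
  Salem–Lodi: 25 trays
Total cost = 965.
So Gary→Elko carries 30 trays.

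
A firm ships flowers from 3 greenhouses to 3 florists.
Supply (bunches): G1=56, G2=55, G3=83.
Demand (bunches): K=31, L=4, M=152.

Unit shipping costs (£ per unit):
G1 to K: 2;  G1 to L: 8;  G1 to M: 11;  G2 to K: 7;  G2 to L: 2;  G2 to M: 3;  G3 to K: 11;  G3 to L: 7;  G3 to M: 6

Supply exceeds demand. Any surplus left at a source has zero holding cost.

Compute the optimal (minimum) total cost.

911

An optimal shipping plan:
  G1 to K: 31 bunches
  G1 to L: 4 bunches
  G1 to M: 14 bunches
  G2 to M: 55 bunches
  G3 to M: 83 bunches
Total cost = £911.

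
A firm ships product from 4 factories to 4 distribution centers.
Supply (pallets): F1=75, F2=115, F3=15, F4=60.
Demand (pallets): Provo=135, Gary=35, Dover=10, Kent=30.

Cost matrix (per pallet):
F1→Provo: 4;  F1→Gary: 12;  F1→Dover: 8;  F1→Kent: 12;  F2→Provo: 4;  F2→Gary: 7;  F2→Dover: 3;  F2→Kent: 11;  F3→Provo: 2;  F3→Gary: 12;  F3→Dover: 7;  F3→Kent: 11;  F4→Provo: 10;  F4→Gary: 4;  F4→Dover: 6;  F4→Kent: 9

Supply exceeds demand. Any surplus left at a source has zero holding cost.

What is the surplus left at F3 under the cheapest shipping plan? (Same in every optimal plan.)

0

Minimum-cost shipments:
  F1 to Provo: 75 × 4 = 300
  F2 to Provo: 45 × 4 = 180
  F2 to Dover: 10 × 3 = 30
  F2 to Kent: 5 × 11 = 55
  F3 to Provo: 15 × 2 = 30
  F4 to Gary: 35 × 4 = 140
  F4 to Kent: 25 × 9 = 225
Total cost = 960.
F3 ships 15 of its 15, leaving 0.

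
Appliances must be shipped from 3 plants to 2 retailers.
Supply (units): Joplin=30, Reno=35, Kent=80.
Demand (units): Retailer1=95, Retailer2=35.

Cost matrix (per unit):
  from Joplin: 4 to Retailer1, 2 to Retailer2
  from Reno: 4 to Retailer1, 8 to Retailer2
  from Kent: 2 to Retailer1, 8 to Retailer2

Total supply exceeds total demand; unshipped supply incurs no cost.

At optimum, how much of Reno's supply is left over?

15

Minimum-cost shipments:
  Joplin to Retailer2: 30 × 2 = 60
  Reno to Retailer1: 15 × 4 = 60
  Reno to Retailer2: 5 × 8 = 40
  Kent to Retailer1: 80 × 2 = 160
Total cost = 320.
Reno ships 20 of its 35, leaving 15.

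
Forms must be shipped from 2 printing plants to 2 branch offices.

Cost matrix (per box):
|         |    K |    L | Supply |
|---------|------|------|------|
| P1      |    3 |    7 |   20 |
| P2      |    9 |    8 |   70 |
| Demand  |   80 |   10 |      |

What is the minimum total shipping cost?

A cheapest plan:
  P1→K: 20 × 3 = 60
  P2→K: 60 × 9 = 540
  P2→L: 10 × 8 = 80
Total = 60 + 540 + 80 = 680.

680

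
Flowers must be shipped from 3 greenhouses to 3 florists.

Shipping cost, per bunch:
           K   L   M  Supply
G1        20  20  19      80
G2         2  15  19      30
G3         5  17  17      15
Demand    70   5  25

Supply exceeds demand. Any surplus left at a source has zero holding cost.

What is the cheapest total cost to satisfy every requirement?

An optimal shipping plan:
  G1→K: 25 × 20 = 500
  G1→L: 5 × 20 = 100
  G1→M: 25 × 19 = 475
  G2→K: 30 × 2 = 60
  G3→K: 15 × 5 = 75
Total = 500 + 100 + 475 + 60 + 75 = 1210.

1210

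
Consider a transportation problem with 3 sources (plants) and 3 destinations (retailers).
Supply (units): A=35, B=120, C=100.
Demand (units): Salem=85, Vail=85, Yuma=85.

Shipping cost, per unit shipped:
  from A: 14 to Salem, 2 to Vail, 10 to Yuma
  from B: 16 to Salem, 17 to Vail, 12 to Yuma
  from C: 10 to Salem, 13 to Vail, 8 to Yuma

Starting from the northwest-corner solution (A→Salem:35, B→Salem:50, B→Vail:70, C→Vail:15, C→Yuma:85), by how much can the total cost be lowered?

Current plan cost = 35·14 + 50·16 + 70·17 + 15·13 + 85·8 = 3355.
Optimal plan:
  A to Vail: 35 × 2 = 70
  B to Vail: 35 × 17 = 595
  B to Yuma: 85 × 12 = 1020
  C to Salem: 85 × 10 = 850
  C to Vail: 15 × 13 = 195
Optimal cost = 2730.
Saving = 3355 − 2730 = 625.

625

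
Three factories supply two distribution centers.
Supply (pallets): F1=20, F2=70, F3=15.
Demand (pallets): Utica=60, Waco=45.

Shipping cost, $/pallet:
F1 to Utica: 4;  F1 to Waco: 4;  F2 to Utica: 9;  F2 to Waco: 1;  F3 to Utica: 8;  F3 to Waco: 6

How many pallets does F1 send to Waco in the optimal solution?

Optimal shipments:
  F1->Utica: 20 × $4 = $80
  F2->Utica: 25 × $9 = $225
  F2->Waco: 45 × $1 = $45
  F3->Utica: 15 × $8 = $120
Total cost = $470.
The route F1→Waco is not used.

0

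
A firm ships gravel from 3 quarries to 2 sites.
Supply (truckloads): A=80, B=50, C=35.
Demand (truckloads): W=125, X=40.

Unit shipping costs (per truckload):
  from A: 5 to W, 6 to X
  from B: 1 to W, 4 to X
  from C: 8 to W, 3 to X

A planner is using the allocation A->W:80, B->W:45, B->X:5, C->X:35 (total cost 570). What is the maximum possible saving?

10

Current plan cost = 80·5 + 45·1 + 5·4 + 35·3 = 570.
Optimal plan:
  A to W: 75 × 5 = 375
  A to X: 5 × 6 = 30
  B to W: 50 × 1 = 50
  C to X: 35 × 3 = 105
Optimal cost = 560.
Saving = 570 − 560 = 10.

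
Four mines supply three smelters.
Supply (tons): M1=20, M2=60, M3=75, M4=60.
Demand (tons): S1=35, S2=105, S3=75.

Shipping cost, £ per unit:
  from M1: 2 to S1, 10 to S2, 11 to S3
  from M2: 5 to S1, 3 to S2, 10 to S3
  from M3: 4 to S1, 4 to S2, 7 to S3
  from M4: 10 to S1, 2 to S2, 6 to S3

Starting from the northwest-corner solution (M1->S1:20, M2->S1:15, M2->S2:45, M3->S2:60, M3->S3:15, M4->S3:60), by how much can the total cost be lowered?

75

Current plan cost = 20·2 + 15·5 + 45·3 + 60·4 + 15·7 + 60·6 = £955.
Optimal plan:
  M1->S1: 20 × £2 = £40
  M2->S2: 60 × £3 = £180
  M3->S1: 15 × £4 = £60
  M3->S3: 60 × £7 = £420
  M4->S2: 45 × £2 = £90
  M4->S3: 15 × £6 = £90
Optimal cost = £880.
Saving = 955 − 880 = £75.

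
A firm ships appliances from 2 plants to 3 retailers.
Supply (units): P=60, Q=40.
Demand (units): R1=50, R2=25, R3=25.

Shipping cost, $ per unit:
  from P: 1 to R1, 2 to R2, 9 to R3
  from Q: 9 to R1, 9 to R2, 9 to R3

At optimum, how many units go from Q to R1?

0

Solving gives:
  P to R1: 50 × $1 = $50
  P to R2: 10 × $2 = $20
  Q to R2: 15 × $9 = $135
  Q to R3: 25 × $9 = $225
Total cost = $430.
The route Q→R1 is not used.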